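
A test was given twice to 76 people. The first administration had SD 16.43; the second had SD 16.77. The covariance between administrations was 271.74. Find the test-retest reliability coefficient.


r = cov(X,Y) / (SD_X * SD_Y)
r = 271.74 / (16.43 * 16.77)
r = 271.74 / 275.5311
r = 0.9862

0.9862


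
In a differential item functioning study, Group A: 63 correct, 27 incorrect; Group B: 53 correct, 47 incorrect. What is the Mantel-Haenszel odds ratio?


Odds_A = 63/27 = 2.3333
Odds_B = 53/47 = 1.1277
OR = Odds_A / Odds_B = 2.3333 / 1.1277
Exactly, OR = (63 * 47) / (27 * 53) = 2961 / 1431
OR = 2.0692

2.0692


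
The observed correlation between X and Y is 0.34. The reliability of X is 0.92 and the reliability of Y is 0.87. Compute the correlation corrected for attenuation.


r_corrected = rxy / sqrt(rxx * ryy)
= 0.34 / sqrt(0.92 * 0.87)
= 0.34 / sqrt(0.8004)
= 0.34 / 0.894651
r_corrected = 0.38

0.38


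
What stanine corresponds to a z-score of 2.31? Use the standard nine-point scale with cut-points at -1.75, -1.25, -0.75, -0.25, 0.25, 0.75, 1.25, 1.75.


Stanine boundaries: [-1.75, -1.25, -0.75, -0.25, 0.25, 0.75, 1.25, 1.75]
z = 2.31
Check each boundary:
  z >= -1.75 -> could be stanine 2
  z >= -1.25 -> could be stanine 3
  z >= -0.75 -> could be stanine 4
  z >= -0.25 -> could be stanine 5
  z >= 0.25 -> could be stanine 6
  z >= 0.75 -> could be stanine 7
  z >= 1.25 -> could be stanine 8
  z >= 1.75 -> could be stanine 9
Highest qualifying boundary gives stanine = 9

9


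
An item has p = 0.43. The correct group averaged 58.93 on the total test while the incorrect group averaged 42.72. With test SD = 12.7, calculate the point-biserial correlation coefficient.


q = 1 - p = 0.57
rpb = ((M1 - M0) / SD) * sqrt(p * q)
rpb = ((58.93 - 42.72) / 12.7) * sqrt(0.43 * 0.57)
rpb = 0.6319

0.6319


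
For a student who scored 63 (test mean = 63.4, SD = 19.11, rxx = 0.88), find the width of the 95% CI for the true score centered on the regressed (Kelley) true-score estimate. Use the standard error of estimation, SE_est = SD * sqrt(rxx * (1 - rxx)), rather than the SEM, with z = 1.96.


True score estimate = 0.88*63 + 0.12*63.4 = 63.048
SE_est = SD * sqrt(rxx * (1 - rxx)) = 19.11 * sqrt(0.88 * 0.12) = 19.11 * sqrt(0.1056) = 6.210015
CI = T_est +/- z * SE_est, so width = 2 * z * SE_est = 2 * 1.96 * 6.210015
Width = 24.3433

24.3433


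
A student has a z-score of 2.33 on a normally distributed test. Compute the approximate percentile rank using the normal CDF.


CDF(z) = 0.5 * (1 + erf(z/sqrt(2)))
erf(1.6476) = 0.9802
CDF = 0.9901
Percentile rank = 0.9901 * 100 = 99.01

99.01


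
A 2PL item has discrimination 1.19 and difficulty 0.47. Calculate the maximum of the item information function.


For 2PL, max info at theta = b = 0.47
I_max = a^2 / 4 = 1.19^2 / 4
= 1.4161 / 4
I_max = 0.354

0.354


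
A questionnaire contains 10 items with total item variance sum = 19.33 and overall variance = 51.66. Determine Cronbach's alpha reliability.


alpha = (k/(k-1)) * (1 - sum(si^2)/s_total^2)
= (10/9) * (1 - 19.33/51.66)
alpha = 0.6954

0.6954


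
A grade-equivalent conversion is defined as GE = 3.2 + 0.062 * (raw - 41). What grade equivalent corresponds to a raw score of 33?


raw - median = 33 - 41 = -8
slope * diff = 0.062 * -8 = -0.496
GE = 3.2 + -0.496
GE = 2.704

2.704


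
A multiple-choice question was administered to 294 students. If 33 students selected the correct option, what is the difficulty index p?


Item difficulty p = number correct / total examinees
p = 33 / 294
p = 0.1122

0.1122


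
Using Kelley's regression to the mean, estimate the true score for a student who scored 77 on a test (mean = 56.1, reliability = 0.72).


T_est = rxx * X + (1 - rxx) * mean
T_est = 0.72 * 77 + 0.28 * 56.1
T_est = 55.44 + 15.708
T_est = 71.148

71.148


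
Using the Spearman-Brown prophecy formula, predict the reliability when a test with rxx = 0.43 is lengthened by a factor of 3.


r_new = (n * rxx) / (1 + (n-1) * rxx)
r_new = (3 * 0.43) / (1 + 2 * 0.43)
r_new = 1.29 / 1.86
r_new = 0.6935

0.6935


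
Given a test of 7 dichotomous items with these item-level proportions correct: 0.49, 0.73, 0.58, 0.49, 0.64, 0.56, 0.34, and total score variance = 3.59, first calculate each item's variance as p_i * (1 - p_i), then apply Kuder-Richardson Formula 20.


For each item, compute p_i * q_i:
  Item 1: 0.49 * 0.51 = 0.2499
  Item 2: 0.73 * 0.27 = 0.1971
  Item 3: 0.58 * 0.42 = 0.2436
  Item 4: 0.49 * 0.51 = 0.2499
  Item 5: 0.64 * 0.36 = 0.2304
  Item 6: 0.56 * 0.44 = 0.2464
  Item 7: 0.34 * 0.66 = 0.2244
Sum(p_i * q_i) = 0.2499 + 0.1971 + 0.2436 + 0.2499 + 0.2304 + 0.2464 + 0.2244 = 1.6417
KR-20 = (k/(k-1)) * (1 - Sum(p_i*q_i) / Var_total)
= (7/6) * (1 - 1.6417/3.59)
= 1.1667 * 0.5427
KR-20 = 0.6332

0.6332


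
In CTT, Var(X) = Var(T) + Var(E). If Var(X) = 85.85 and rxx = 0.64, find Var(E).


var_true = rxx * var_obs = 0.64 * 85.85 = 54.944
var_error = var_obs - var_true
var_error = 85.85 - 54.944
var_error = 30.906

30.906


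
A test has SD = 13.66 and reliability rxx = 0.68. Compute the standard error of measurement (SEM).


SEM = SD * sqrt(1 - rxx)
SEM = 13.66 * sqrt(1 - 0.68)
SEM = 13.66 * sqrt(0.32) = 13.66 * 0.565685
SEM = 7.7273

7.7273


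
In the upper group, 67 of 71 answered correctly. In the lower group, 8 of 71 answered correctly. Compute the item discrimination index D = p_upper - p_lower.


p_upper = 67/71 = 0.9437
p_lower = 8/71 = 0.1127
D = 0.9437 - 0.1127 = 0.831

0.831


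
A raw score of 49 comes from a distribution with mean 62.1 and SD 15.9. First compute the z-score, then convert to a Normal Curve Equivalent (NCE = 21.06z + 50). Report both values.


z = (X - mean) / SD = (49 - 62.1) / 15.9
z = -13.1 / 15.9
z = -0.8239
NCE = NCE = 21.06z + 50
Carry z at full precision (z = -13.1 / 15.9) into the conversion:
NCE = 21.06 * (-13.1 / 15.9) + 50 = -275.886 / 15.9 + 50
NCE = -17.3513 + 50
NCE = 32.6487

32.6487


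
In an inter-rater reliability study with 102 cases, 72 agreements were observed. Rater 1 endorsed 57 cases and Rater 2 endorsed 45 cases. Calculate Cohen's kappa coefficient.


P_o = 72/102 = 0.705882
P_e = (57*45 + 45*57) / 10404 = 0.49308
kappa = (P_o - P_e) / (1 - P_e)
kappa = (0.705882 - 0.49308) / (1 - 0.49308)
kappa = 0.4198

0.4198


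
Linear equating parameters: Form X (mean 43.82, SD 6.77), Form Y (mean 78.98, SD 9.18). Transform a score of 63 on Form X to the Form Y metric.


slope = SD_Y / SD_X = 9.18 / 6.77 ~ 1.356
intercept = mean_Y - slope * mean_X = 78.98 - (9.18 / 6.77) * 43.82 ~ 19.5609
Y = slope * X + intercept. To avoid rounding drift from the rounded slope/intercept, evaluate the equivalent form Y = mean_Y + SD_Y * (X - mean_X) / SD_X at full precision:
Y = 78.98 + 9.18 * (63 - 43.82) / 6.77
Y = 78.98 + 9.18 * 19.18 / 6.77
Y = 78.98 + 176.0724 / 6.77
Y = 78.98 + 26.0077
Y = 104.9877

104.9877


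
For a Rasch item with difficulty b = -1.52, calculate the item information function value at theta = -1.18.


P = 1/(1+exp(-(-1.18--1.52))) = 0.5842
I = P*(1-P) = 0.5842 * 0.4158
I = 0.2429

0.2429


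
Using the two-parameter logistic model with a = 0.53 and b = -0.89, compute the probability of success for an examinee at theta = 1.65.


a*(theta - b) = 0.53 * (1.65 - -0.89) = 1.3462
exp(-1.3462) = 0.2602
P = 1 / (1 + 0.2602)
P = 0.7935

0.7935


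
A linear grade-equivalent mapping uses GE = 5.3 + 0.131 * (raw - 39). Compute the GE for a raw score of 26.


raw - median = 26 - 39 = -13
slope * diff = 0.131 * -13 = -1.703
GE = 5.3 + -1.703
GE = 3.597

3.597


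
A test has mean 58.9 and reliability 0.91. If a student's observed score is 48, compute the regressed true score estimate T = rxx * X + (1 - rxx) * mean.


T_est = rxx * X + (1 - rxx) * mean
T_est = 0.91 * 48 + 0.09 * 58.9
T_est = 43.68 + 5.301
T_est = 48.981

48.981


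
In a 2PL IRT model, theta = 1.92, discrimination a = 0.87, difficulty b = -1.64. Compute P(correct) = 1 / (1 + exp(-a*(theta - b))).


a*(theta - b) = 0.87 * (1.92 - -1.64) = 3.0972
exp(-3.0972) = 0.0452
P = 1 / (1 + 0.0452)
P = 0.9568

0.9568


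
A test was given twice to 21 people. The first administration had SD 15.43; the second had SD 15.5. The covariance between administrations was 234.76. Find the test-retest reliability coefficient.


r = cov(X,Y) / (SD_X * SD_Y)
r = 234.76 / (15.43 * 15.5)
r = 234.76 / 239.165
r = 0.9816

0.9816


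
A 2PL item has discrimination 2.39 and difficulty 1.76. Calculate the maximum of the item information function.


For 2PL, max info at theta = b = 1.76
I_max = a^2 / 4 = 2.39^2 / 4
= 5.7121 / 4
I_max = 1.428

1.428


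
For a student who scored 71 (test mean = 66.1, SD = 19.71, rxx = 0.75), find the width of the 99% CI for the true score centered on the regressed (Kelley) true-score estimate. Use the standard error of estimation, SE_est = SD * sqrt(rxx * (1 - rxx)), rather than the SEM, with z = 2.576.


True score estimate = 0.75*71 + 0.25*66.1 = 69.775
SE_est = SD * sqrt(rxx * (1 - rxx)) = 19.71 * sqrt(0.75 * 0.25) = 19.71 * sqrt(0.1875) = 8.53468
CI = T_est +/- z * SE_est, so width = 2 * z * SE_est = 2 * 2.576 * 8.53468
Width = 43.9707

43.9707


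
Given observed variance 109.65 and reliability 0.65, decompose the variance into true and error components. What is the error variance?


var_true = rxx * var_obs = 0.65 * 109.65 = 71.2725
var_error = var_obs - var_true
var_error = 109.65 - 71.2725
var_error = 38.3775

38.3775


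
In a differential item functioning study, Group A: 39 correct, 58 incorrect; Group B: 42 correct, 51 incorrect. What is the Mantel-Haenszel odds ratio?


Odds_A = 39/58 = 0.6724
Odds_B = 42/51 = 0.8235
OR = Odds_A / Odds_B = 0.6724 / 0.8235
Exactly, OR = (39 * 51) / (58 * 42) = 1989 / 2436
OR = 0.8165

0.8165


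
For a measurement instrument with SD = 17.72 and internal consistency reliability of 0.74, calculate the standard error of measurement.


SEM = SD * sqrt(1 - rxx)
SEM = 17.72 * sqrt(1 - 0.74)
SEM = 17.72 * sqrt(0.26) = 17.72 * 0.509902
SEM = 9.0355

9.0355


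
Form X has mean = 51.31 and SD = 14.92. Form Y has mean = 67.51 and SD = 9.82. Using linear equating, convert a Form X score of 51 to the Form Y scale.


slope = SD_Y / SD_X = 9.82 / 14.92 ~ 0.6582
intercept = mean_Y - slope * mean_X = 67.51 - (9.82 / 14.92) * 51.31 ~ 33.7389
Y = slope * X + intercept. To avoid rounding drift from the rounded slope/intercept, evaluate the equivalent form Y = mean_Y + SD_Y * (X - mean_X) / SD_X at full precision:
Y = 67.51 + 9.82 * (51 - 51.31) / 14.92
Y = 67.51 - 9.82 * 0.31 / 14.92
Y = 67.51 - 3.0442 / 14.92
Y = 67.51 - 0.204
Y = 67.306

67.306


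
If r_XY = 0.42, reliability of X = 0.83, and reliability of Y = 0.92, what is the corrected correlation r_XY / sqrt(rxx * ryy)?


r_corrected = rxy / sqrt(rxx * ryy)
= 0.42 / sqrt(0.83 * 0.92)
= 0.42 / sqrt(0.7636)
= 0.42 / 0.873842
r_corrected = 0.4806

0.4806


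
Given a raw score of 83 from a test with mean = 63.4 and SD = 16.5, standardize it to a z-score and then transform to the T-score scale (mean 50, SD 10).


z = (X - mean) / SD = (83 - 63.4) / 16.5
z = 19.6 / 16.5
z = 1.1879
T-score = T = 50 + 10z
Carry z at full precision (z = 19.6 / 16.5) into the conversion:
T-score = 50 + 10 * (19.6 / 16.5) = 50 + 196 / 16.5
T-score = 50 + 11.8788
T-score = 61.8788

61.8788


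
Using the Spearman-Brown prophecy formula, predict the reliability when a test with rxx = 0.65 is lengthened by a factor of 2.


r_new = (n * rxx) / (1 + (n-1) * rxx)
r_new = (2 * 0.65) / (1 + 1 * 0.65)
r_new = 1.3 / 1.65
r_new = 0.7879

0.7879


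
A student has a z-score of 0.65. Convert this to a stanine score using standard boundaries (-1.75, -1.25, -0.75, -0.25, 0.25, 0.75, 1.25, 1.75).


Stanine boundaries: [-1.75, -1.25, -0.75, -0.25, 0.25, 0.75, 1.25, 1.75]
z = 0.65
Check each boundary:
  z >= -1.75 -> could be stanine 2
  z >= -1.25 -> could be stanine 3
  z >= -0.75 -> could be stanine 4
  z >= -0.25 -> could be stanine 5
  z >= 0.25 -> could be stanine 6
  z < 0.75
  z < 1.25
  z < 1.75
Highest qualifying boundary gives stanine = 6

6


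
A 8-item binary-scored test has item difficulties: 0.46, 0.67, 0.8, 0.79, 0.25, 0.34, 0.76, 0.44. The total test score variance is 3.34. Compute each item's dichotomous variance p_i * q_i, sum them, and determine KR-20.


For each item, compute p_i * q_i:
  Item 1: 0.46 * 0.54 = 0.2484
  Item 2: 0.67 * 0.33 = 0.2211
  Item 3: 0.8 * 0.2 = 0.16
  Item 4: 0.79 * 0.21 = 0.1659
  Item 5: 0.25 * 0.75 = 0.1875
  Item 6: 0.34 * 0.66 = 0.2244
  Item 7: 0.76 * 0.24 = 0.1824
  Item 8: 0.44 * 0.56 = 0.2464
Sum(p_i * q_i) = 0.2484 + 0.2211 + 0.16 + 0.1659 + 0.1875 + 0.2244 + 0.1824 + 0.2464 = 1.6361
KR-20 = (k/(k-1)) * (1 - Sum(p_i*q_i) / Var_total)
= (8/7) * (1 - 1.6361/3.34)
= 1.1429 * 0.5101
KR-20 = 0.583

0.583


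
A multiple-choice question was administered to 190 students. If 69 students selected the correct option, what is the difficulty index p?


Item difficulty p = number correct / total examinees
p = 69 / 190
p = 0.3632

0.3632


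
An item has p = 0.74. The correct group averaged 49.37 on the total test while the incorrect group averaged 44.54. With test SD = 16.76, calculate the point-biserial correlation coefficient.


q = 1 - p = 0.26
rpb = ((M1 - M0) / SD) * sqrt(p * q)
rpb = ((49.37 - 44.54) / 16.76) * sqrt(0.74 * 0.26)
rpb = 0.1264

0.1264


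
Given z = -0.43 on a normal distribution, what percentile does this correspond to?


CDF(z) = 0.5 * (1 + erf(z/sqrt(2)))
erf(-0.3041) = -0.3328
CDF = 0.3336
Percentile rank = 0.3336 * 100 = 33.36

33.36


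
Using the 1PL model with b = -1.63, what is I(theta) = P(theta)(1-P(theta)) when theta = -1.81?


P = 1/(1+exp(-(-1.81--1.63))) = 0.4551
I = P*(1-P) = 0.4551 * 0.5449
I = 0.248

0.248


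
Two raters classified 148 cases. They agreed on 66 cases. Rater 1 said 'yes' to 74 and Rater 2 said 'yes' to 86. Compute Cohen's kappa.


P_o = 66/148 = 0.445946
P_e = (74*86 + 74*62) / 21904 = 0.5
kappa = (P_o - P_e) / (1 - P_e)
kappa = (0.445946 - 0.5) / (1 - 0.5)
kappa = -0.1081

-0.1081


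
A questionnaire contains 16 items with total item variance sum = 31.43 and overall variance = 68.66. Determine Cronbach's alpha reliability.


alpha = (k/(k-1)) * (1 - sum(si^2)/s_total^2)
= (16/15) * (1 - 31.43/68.66)
alpha = 0.5784

0.5784


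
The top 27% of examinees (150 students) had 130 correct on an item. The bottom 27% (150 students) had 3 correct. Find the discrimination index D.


p_upper = 130/150 = 0.8667
p_lower = 3/150 = 0.02
D = 0.8667 - 0.02 = 0.8467

0.8467


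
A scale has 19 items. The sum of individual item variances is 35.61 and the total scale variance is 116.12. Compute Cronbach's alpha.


alpha = (k/(k-1)) * (1 - sum(si^2)/s_total^2)
= (19/18) * (1 - 35.61/116.12)
alpha = 0.7319

0.7319


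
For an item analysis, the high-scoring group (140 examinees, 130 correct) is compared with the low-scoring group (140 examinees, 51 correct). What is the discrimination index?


p_upper = 130/140 = 0.9286
p_lower = 51/140 = 0.3643
D = 0.9286 - 0.3643 = 0.5643

0.5643


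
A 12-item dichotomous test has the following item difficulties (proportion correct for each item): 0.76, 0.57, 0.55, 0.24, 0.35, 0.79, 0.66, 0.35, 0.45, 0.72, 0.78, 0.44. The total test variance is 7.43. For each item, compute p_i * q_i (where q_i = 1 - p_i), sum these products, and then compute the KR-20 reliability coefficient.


For each item, compute p_i * q_i:
  Item 1: 0.76 * 0.24 = 0.1824
  Item 2: 0.57 * 0.43 = 0.2451
  Item 3: 0.55 * 0.45 = 0.2475
  Item 4: 0.24 * 0.76 = 0.1824
  Item 5: 0.35 * 0.65 = 0.2275
  Item 6: 0.79 * 0.21 = 0.1659
  Item 7: 0.66 * 0.34 = 0.2244
  Item 8: 0.35 * 0.65 = 0.2275
  Item 9: 0.45 * 0.55 = 0.2475
  Item 10: 0.72 * 0.28 = 0.2016
  Item 11: 0.78 * 0.22 = 0.1716
  Item 12: 0.44 * 0.56 = 0.2464
Sum(p_i * q_i) = 0.1824 + 0.2451 + 0.2475 + 0.1824 + 0.2275 + 0.1659 + 0.2244 + 0.2275 + 0.2475 + 0.2016 + 0.1716 + 0.2464 = 2.5698
KR-20 = (k/(k-1)) * (1 - Sum(p_i*q_i) / Var_total)
= (12/11) * (1 - 2.5698/7.43)
= 1.0909 * 0.6541
KR-20 = 0.7136

0.7136


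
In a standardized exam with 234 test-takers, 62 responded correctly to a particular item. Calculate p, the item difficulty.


Item difficulty p = number correct / total examinees
p = 62 / 234
p = 0.265

0.265


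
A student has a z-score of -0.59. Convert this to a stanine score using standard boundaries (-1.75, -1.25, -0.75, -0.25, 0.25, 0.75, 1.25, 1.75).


Stanine boundaries: [-1.75, -1.25, -0.75, -0.25, 0.25, 0.75, 1.25, 1.75]
z = -0.59
Check each boundary:
  z >= -1.75 -> could be stanine 2
  z >= -1.25 -> could be stanine 3
  z >= -0.75 -> could be stanine 4
  z < -0.25
  z < 0.25
  z < 0.75
  z < 1.25
  z < 1.75
Highest qualifying boundary gives stanine = 4

4


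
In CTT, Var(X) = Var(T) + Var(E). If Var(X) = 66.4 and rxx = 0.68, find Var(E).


var_true = rxx * var_obs = 0.68 * 66.4 = 45.152
var_error = var_obs - var_true
var_error = 66.4 - 45.152
var_error = 21.248

21.248


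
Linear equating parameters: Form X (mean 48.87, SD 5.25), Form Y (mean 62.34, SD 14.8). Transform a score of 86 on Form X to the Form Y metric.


slope = SD_Y / SD_X = 14.8 / 5.25 ~ 2.819
intercept = mean_Y - slope * mean_X = 62.34 - (14.8 / 5.25) * 48.87 ~ -75.4269
Y = slope * X + intercept. To avoid rounding drift from the rounded slope/intercept, evaluate the equivalent form Y = mean_Y + SD_Y * (X - mean_X) / SD_X at full precision:
Y = 62.34 + 14.8 * (86 - 48.87) / 5.25
Y = 62.34 + 14.8 * 37.13 / 5.25
Y = 62.34 + 549.524 / 5.25
Y = 62.34 + 104.6712
Y = 167.0112

167.0112


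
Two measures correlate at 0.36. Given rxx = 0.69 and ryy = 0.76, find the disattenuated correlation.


r_corrected = rxy / sqrt(rxx * ryy)
= 0.36 / sqrt(0.69 * 0.76)
= 0.36 / sqrt(0.5244)
= 0.36 / 0.724155
r_corrected = 0.4971

0.4971


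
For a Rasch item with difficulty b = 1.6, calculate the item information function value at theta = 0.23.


P = 1/(1+exp(-(0.23-1.6))) = 0.2026
I = P*(1-P) = 0.2026 * 0.7974
I = 0.1616

0.1616


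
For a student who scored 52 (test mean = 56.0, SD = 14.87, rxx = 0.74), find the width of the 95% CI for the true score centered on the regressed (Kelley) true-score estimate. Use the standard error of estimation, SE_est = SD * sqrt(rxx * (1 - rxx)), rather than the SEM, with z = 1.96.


True score estimate = 0.74*52 + 0.26*56.0 = 53.04
SE_est = SD * sqrt(rxx * (1 - rxx)) = 14.87 * sqrt(0.74 * 0.26) = 14.87 * sqrt(0.1924) = 6.522491
CI = T_est +/- z * SE_est, so width = 2 * z * SE_est = 2 * 1.96 * 6.522491
Width = 25.5682

25.5682


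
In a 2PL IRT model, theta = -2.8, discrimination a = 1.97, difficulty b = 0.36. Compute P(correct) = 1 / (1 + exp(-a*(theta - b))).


a*(theta - b) = 1.97 * (-2.8 - 0.36) = -6.2252
exp(--6.2252) = 505.3241
P = 1 / (1 + 505.3241)
P = 0.002

0.002


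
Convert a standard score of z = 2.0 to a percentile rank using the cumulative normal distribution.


CDF(z) = 0.5 * (1 + erf(z/sqrt(2)))
erf(1.4142) = 0.9545
CDF = 0.9772
Percentile rank = 0.9772 * 100 = 97.72

97.72


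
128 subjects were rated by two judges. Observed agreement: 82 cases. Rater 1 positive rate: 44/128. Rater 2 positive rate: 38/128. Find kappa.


P_o = 82/128 = 0.640625
P_e = (44*38 + 84*90) / 16384 = 0.563477
kappa = (P_o - P_e) / (1 - P_e)
kappa = (0.640625 - 0.563477) / (1 - 0.563477)
kappa = 0.1767

0.1767


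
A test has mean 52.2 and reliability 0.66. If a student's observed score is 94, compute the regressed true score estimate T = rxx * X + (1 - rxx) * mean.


T_est = rxx * X + (1 - rxx) * mean
T_est = 0.66 * 94 + 0.34 * 52.2
T_est = 62.04 + 17.748
T_est = 79.788

79.788


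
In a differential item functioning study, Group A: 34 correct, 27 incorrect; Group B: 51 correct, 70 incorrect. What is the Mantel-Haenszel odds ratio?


Odds_A = 34/27 = 1.2593
Odds_B = 51/70 = 0.7286
OR = Odds_A / Odds_B = 1.2593 / 0.7286
Exactly, OR = (34 * 70) / (27 * 51) = 2380 / 1377
OR = 1.7284

1.7284


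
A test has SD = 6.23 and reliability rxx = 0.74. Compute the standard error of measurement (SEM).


SEM = SD * sqrt(1 - rxx)
SEM = 6.23 * sqrt(1 - 0.74)
SEM = 6.23 * sqrt(0.26) = 6.23 * 0.509902
SEM = 3.1767

3.1767


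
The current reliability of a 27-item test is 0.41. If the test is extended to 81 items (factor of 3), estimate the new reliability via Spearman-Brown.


r_new = (n * rxx) / (1 + (n-1) * rxx)
r_new = (3 * 0.41) / (1 + 2 * 0.41)
r_new = 1.23 / 1.82
r_new = 0.6758

0.6758


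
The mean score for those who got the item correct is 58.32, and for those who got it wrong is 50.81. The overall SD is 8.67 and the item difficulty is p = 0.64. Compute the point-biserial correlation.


q = 1 - p = 0.36
rpb = ((M1 - M0) / SD) * sqrt(p * q)
rpb = ((58.32 - 50.81) / 8.67) * sqrt(0.64 * 0.36)
rpb = 0.4158

0.4158


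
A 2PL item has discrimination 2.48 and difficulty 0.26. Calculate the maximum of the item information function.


For 2PL, max info at theta = b = 0.26
I_max = a^2 / 4 = 2.48^2 / 4
= 6.1504 / 4
I_max = 1.5376

1.5376


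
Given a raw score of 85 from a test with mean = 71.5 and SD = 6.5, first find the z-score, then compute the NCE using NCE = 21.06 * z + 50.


z = (X - mean) / SD = (85 - 71.5) / 6.5
z = 13.5 / 6.5
z = 2.0769
NCE = NCE = 21.06z + 50
Carry z at full precision (z = 13.5 / 6.5) into the conversion:
NCE = 21.06 * (13.5 / 6.5) + 50 = 284.31 / 6.5 + 50
NCE = 43.74 + 50
NCE = 93.74

93.74


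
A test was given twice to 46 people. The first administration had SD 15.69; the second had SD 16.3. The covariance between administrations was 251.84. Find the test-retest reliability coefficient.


r = cov(X,Y) / (SD_X * SD_Y)
r = 251.84 / (15.69 * 16.3)
r = 251.84 / 255.747
r = 0.9847

0.9847


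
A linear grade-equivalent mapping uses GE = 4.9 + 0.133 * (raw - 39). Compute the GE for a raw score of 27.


raw - median = 27 - 39 = -12
slope * diff = 0.133 * -12 = -1.596
GE = 4.9 + -1.596
GE = 3.304

3.304


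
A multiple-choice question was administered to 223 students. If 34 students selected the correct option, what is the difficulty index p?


Item difficulty p = number correct / total examinees
p = 34 / 223
p = 0.1525

0.1525


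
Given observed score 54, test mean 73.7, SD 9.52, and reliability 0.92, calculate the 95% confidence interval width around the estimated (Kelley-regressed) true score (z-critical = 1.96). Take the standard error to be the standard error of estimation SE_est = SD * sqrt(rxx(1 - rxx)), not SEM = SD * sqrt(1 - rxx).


True score estimate = 0.92*54 + 0.08*73.7 = 55.576
SE_est = SD * sqrt(rxx * (1 - rxx)) = 9.52 * sqrt(0.92 * 0.08) = 9.52 * sqrt(0.0736) = 2.582711
CI = T_est +/- z * SE_est, so width = 2 * z * SE_est = 2 * 1.96 * 2.582711
Width = 10.1242

10.1242


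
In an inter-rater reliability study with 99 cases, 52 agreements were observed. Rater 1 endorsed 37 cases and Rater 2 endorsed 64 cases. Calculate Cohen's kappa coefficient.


P_o = 52/99 = 0.525253
P_e = (37*64 + 62*35) / 9801 = 0.463014
kappa = (P_o - P_e) / (1 - P_e)
kappa = (0.525253 - 0.463014) / (1 - 0.463014)
kappa = 0.1159

0.1159


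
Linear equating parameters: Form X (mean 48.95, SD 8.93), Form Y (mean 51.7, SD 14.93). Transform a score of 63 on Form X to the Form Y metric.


slope = SD_Y / SD_X = 14.93 / 8.93 ~ 1.6719
intercept = mean_Y - slope * mean_X = 51.7 - (14.93 / 8.93) * 48.95 ~ -30.1391
Y = slope * X + intercept. To avoid rounding drift from the rounded slope/intercept, evaluate the equivalent form Y = mean_Y + SD_Y * (X - mean_X) / SD_X at full precision:
Y = 51.7 + 14.93 * (63 - 48.95) / 8.93
Y = 51.7 + 14.93 * 14.05 / 8.93
Y = 51.7 + 209.7665 / 8.93
Y = 51.7 + 23.4901
Y = 75.1901

75.1901


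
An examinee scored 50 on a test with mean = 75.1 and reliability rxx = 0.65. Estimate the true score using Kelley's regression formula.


T_est = rxx * X + (1 - rxx) * mean
T_est = 0.65 * 50 + 0.35 * 75.1
T_est = 32.5 + 26.285
T_est = 58.785

58.785


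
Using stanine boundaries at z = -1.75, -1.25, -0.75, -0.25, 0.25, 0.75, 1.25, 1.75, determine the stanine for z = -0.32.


Stanine boundaries: [-1.75, -1.25, -0.75, -0.25, 0.25, 0.75, 1.25, 1.75]
z = -0.32
Check each boundary:
  z >= -1.75 -> could be stanine 2
  z >= -1.25 -> could be stanine 3
  z >= -0.75 -> could be stanine 4
  z < -0.25
  z < 0.25
  z < 0.75
  z < 1.25
  z < 1.75
Highest qualifying boundary gives stanine = 4

4


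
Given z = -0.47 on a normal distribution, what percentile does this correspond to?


CDF(z) = 0.5 * (1 + erf(z/sqrt(2)))
erf(-0.3323) = -0.3616
CDF = 0.3192
Percentile rank = 0.3192 * 100 = 31.92

31.92


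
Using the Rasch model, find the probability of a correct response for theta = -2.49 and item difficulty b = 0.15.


theta - b = -2.49 - 0.15 = -2.64
exp(-(theta - b)) = exp(2.64) = 14.0132
P = 1 / (1 + 14.0132)
P = 0.0666

0.0666


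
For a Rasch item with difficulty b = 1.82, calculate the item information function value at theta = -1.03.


P = 1/(1+exp(-(-1.03-1.82))) = 0.0547
I = P*(1-P) = 0.0547 * 0.9453
I = 0.0517

0.0517


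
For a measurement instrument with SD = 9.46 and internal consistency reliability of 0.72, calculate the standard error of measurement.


SEM = SD * sqrt(1 - rxx)
SEM = 9.46 * sqrt(1 - 0.72)
SEM = 9.46 * sqrt(0.28) = 9.46 * 0.52915
SEM = 5.0058

5.0058


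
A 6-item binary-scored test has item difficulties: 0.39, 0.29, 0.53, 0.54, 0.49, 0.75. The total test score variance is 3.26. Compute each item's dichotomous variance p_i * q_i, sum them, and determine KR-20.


For each item, compute p_i * q_i:
  Item 1: 0.39 * 0.61 = 0.2379
  Item 2: 0.29 * 0.71 = 0.2059
  Item 3: 0.53 * 0.47 = 0.2491
  Item 4: 0.54 * 0.46 = 0.2484
  Item 5: 0.49 * 0.51 = 0.2499
  Item 6: 0.75 * 0.25 = 0.1875
Sum(p_i * q_i) = 0.2379 + 0.2059 + 0.2491 + 0.2484 + 0.2499 + 0.1875 = 1.3787
KR-20 = (k/(k-1)) * (1 - Sum(p_i*q_i) / Var_total)
= (6/5) * (1 - 1.3787/3.26)
= 1.2 * 0.5771
KR-20 = 0.6925

0.6925


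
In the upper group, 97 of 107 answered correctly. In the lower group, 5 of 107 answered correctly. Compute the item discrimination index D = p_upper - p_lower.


p_upper = 97/107 = 0.9065
p_lower = 5/107 = 0.0467
D = 0.9065 - 0.0467 = 0.8598

0.8598


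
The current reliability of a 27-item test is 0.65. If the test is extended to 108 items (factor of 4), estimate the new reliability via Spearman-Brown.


r_new = (n * rxx) / (1 + (n-1) * rxx)
r_new = (4 * 0.65) / (1 + 3 * 0.65)
r_new = 2.6 / 2.95
r_new = 0.8814

0.8814


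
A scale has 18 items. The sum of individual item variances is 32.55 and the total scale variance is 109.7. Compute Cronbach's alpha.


alpha = (k/(k-1)) * (1 - sum(si^2)/s_total^2)
= (18/17) * (1 - 32.55/109.7)
alpha = 0.7447

0.7447


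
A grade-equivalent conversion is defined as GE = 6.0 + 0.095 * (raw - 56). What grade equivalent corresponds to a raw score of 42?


raw - median = 42 - 56 = -14
slope * diff = 0.095 * -14 = -1.33
GE = 6.0 + -1.33
GE = 4.67

4.67


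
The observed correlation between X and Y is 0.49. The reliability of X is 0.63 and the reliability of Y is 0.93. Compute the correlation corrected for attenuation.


r_corrected = rxy / sqrt(rxx * ryy)
= 0.49 / sqrt(0.63 * 0.93)
= 0.49 / sqrt(0.5859)
= 0.49 / 0.765441
r_corrected = 0.6402

0.6402


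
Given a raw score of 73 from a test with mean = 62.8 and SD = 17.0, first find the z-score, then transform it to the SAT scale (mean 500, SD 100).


z = (X - mean) / SD = (73 - 62.8) / 17.0
z = 10.2 / 17.0
z = 0.6
SAT-scale = SAT = 500 + 100z
Carry z at full precision (z = 10.2 / 17.0) into the conversion:
SAT-scale = 500 + 100 * (10.2 / 17.0) = 500 + 1020 / 17.0
SAT-scale = 500 + 60.0
SAT-scale = 560.0

560.0


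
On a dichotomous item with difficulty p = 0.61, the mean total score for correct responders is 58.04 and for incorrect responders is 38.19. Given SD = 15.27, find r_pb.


q = 1 - p = 0.39
rpb = ((M1 - M0) / SD) * sqrt(p * q)
rpb = ((58.04 - 38.19) / 15.27) * sqrt(0.61 * 0.39)
rpb = 0.634

0.634


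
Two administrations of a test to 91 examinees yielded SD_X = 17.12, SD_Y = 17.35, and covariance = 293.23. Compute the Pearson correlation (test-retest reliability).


r = cov(X,Y) / (SD_X * SD_Y)
r = 293.23 / (17.12 * 17.35)
r = 293.23 / 297.032
r = 0.9872

0.9872


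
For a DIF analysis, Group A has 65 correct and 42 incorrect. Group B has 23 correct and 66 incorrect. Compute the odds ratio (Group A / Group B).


Odds_A = 65/42 = 1.5476
Odds_B = 23/66 = 0.3485
OR = Odds_A / Odds_B = 1.5476 / 0.3485
Exactly, OR = (65 * 66) / (42 * 23) = 4290 / 966
OR = 4.441

4.441


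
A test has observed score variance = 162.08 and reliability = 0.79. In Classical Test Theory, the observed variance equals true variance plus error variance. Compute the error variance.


var_true = rxx * var_obs = 0.79 * 162.08 = 128.0432
var_error = var_obs - var_true
var_error = 162.08 - 128.0432
var_error = 34.0368

34.0368


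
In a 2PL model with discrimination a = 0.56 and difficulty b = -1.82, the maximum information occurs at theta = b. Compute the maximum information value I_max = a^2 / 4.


For 2PL, max info at theta = b = -1.82
I_max = a^2 / 4 = 0.56^2 / 4
= 0.3136 / 4
I_max = 0.0784

0.0784


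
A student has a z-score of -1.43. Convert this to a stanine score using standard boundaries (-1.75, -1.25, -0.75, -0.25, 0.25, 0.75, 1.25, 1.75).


Stanine boundaries: [-1.75, -1.25, -0.75, -0.25, 0.25, 0.75, 1.25, 1.75]
z = -1.43
Check each boundary:
  z >= -1.75 -> could be stanine 2
  z < -1.25
  z < -0.75
  z < -0.25
  z < 0.25
  z < 0.75
  z < 1.25
  z < 1.75
Highest qualifying boundary gives stanine = 2

2


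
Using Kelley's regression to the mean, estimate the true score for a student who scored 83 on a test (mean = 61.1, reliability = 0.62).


T_est = rxx * X + (1 - rxx) * mean
T_est = 0.62 * 83 + 0.38 * 61.1
T_est = 51.46 + 23.218
T_est = 74.678

74.678


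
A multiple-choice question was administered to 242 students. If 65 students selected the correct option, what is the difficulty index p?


Item difficulty p = number correct / total examinees
p = 65 / 242
p = 0.2686

0.2686


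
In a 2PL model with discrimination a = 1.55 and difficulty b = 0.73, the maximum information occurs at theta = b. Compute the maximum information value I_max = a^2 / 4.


For 2PL, max info at theta = b = 0.73
I_max = a^2 / 4 = 1.55^2 / 4
= 2.4025 / 4
I_max = 0.6006

0.6006


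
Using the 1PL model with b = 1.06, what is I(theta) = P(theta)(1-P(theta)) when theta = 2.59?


P = 1/(1+exp(-(2.59-1.06))) = 0.822
I = P*(1-P) = 0.822 * 0.178
I = 0.1463

0.1463


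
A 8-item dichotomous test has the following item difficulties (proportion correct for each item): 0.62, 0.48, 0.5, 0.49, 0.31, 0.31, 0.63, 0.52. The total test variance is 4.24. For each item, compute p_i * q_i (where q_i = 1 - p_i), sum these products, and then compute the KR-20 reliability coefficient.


For each item, compute p_i * q_i:
  Item 1: 0.62 * 0.38 = 0.2356
  Item 2: 0.48 * 0.52 = 0.2496
  Item 3: 0.5 * 0.5 = 0.25
  Item 4: 0.49 * 0.51 = 0.2499
  Item 5: 0.31 * 0.69 = 0.2139
  Item 6: 0.31 * 0.69 = 0.2139
  Item 7: 0.63 * 0.37 = 0.2331
  Item 8: 0.52 * 0.48 = 0.2496
Sum(p_i * q_i) = 0.2356 + 0.2496 + 0.25 + 0.2499 + 0.2139 + 0.2139 + 0.2331 + 0.2496 = 1.8956
KR-20 = (k/(k-1)) * (1 - Sum(p_i*q_i) / Var_total)
= (8/7) * (1 - 1.8956/4.24)
= 1.1429 * 0.5529
KR-20 = 0.6319

0.6319


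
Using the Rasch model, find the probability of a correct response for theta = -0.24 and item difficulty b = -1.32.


theta - b = -0.24 - -1.32 = 1.08
exp(-(theta - b)) = exp(-1.08) = 0.3396
P = 1 / (1 + 0.3396)
P = 0.7465

0.7465


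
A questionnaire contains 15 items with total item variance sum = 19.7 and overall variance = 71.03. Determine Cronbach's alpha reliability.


alpha = (k/(k-1)) * (1 - sum(si^2)/s_total^2)
= (15/14) * (1 - 19.7/71.03)
alpha = 0.7743

0.7743


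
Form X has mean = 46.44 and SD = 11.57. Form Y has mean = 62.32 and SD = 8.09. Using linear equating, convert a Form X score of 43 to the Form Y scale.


slope = SD_Y / SD_X = 8.09 / 11.57 ~ 0.6992
intercept = mean_Y - slope * mean_X = 62.32 - (8.09 / 11.57) * 46.44 ~ 29.8481
Y = slope * X + intercept. To avoid rounding drift from the rounded slope/intercept, evaluate the equivalent form Y = mean_Y + SD_Y * (X - mean_X) / SD_X at full precision:
Y = 62.32 + 8.09 * (43 - 46.44) / 11.57
Y = 62.32 - 8.09 * 3.44 / 11.57
Y = 62.32 - 27.8296 / 11.57
Y = 62.32 - 2.4053
Y = 59.9147

59.9147


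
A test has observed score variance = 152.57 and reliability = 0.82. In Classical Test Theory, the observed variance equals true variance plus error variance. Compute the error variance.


var_true = rxx * var_obs = 0.82 * 152.57 = 125.1074
var_error = var_obs - var_true
var_error = 152.57 - 125.1074
var_error = 27.4626

27.4626


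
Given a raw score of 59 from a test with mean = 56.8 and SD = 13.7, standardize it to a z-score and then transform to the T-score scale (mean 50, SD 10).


z = (X - mean) / SD = (59 - 56.8) / 13.7
z = 2.2 / 13.7
z = 0.1606
T-score = T = 50 + 10z
Carry z at full precision (z = 2.2 / 13.7) into the conversion:
T-score = 50 + 10 * (2.2 / 13.7) = 50 + 22 / 13.7
T-score = 50 + 1.6058
T-score = 51.6058

51.6058


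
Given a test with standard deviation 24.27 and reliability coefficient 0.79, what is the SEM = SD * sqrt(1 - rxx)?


SEM = SD * sqrt(1 - rxx)
SEM = 24.27 * sqrt(1 - 0.79)
SEM = 24.27 * sqrt(0.21) = 24.27 * 0.458258
SEM = 11.1219

11.1219


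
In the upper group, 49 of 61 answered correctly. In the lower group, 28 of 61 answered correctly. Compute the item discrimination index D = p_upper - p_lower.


p_upper = 49/61 = 0.8033
p_lower = 28/61 = 0.459
D = 0.8033 - 0.459 = 0.3443

0.3443


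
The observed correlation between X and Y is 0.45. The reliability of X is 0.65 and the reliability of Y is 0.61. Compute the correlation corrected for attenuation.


r_corrected = rxy / sqrt(rxx * ryy)
= 0.45 / sqrt(0.65 * 0.61)
= 0.45 / sqrt(0.3965)
= 0.45 / 0.629682
r_corrected = 0.7146

0.7146


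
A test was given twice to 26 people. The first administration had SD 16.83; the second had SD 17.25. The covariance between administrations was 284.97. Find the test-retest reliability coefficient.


r = cov(X,Y) / (SD_X * SD_Y)
r = 284.97 / (16.83 * 17.25)
r = 284.97 / 290.3175
r = 0.9816

0.9816


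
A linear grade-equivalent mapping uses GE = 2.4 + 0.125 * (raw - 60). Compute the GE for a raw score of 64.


raw - median = 64 - 60 = 4
slope * diff = 0.125 * 4 = 0.5
GE = 2.4 + 0.5
GE = 2.9

2.9


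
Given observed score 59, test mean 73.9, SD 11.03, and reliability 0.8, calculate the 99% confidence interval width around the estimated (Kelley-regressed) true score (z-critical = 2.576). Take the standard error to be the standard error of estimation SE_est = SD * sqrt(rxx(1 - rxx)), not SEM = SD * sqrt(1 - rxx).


True score estimate = 0.8*59 + 0.2*73.9 = 61.98
SE_est = SD * sqrt(rxx * (1 - rxx)) = 11.03 * sqrt(0.8 * 0.2) = 11.03 * sqrt(0.16) = 4.412
CI = T_est +/- z * SE_est, so width = 2 * z * SE_est = 2 * 2.576 * 4.412
Width = 22.7306

22.7306


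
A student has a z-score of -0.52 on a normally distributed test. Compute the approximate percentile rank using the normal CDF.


CDF(z) = 0.5 * (1 + erf(z/sqrt(2)))
erf(-0.3677) = -0.3969
CDF = 0.3015
Percentile rank = 0.3015 * 100 = 30.15

30.15


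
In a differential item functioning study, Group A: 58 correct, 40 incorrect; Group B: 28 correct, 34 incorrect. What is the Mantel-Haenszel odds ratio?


Odds_A = 58/40 = 1.45
Odds_B = 28/34 = 0.8235
OR = Odds_A / Odds_B = 1.45 / 0.8235
Exactly, OR = (58 * 34) / (40 * 28) = 1972 / 1120
OR = 1.7607

1.7607


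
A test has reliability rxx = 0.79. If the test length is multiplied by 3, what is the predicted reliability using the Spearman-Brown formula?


r_new = (n * rxx) / (1 + (n-1) * rxx)
r_new = (3 * 0.79) / (1 + 2 * 0.79)
r_new = 2.37 / 2.58
r_new = 0.9186

0.9186


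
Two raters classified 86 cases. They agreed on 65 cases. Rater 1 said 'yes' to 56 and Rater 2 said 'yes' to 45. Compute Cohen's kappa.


P_o = 65/86 = 0.755814
P_e = (56*45 + 30*41) / 7396 = 0.507031
kappa = (P_o - P_e) / (1 - P_e)
kappa = (0.755814 - 0.507031) / (1 - 0.507031)
kappa = 0.5047

0.5047


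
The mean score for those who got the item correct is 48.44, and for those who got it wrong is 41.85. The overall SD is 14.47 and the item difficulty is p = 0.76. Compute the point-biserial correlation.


q = 1 - p = 0.24
rpb = ((M1 - M0) / SD) * sqrt(p * q)
rpb = ((48.44 - 41.85) / 14.47) * sqrt(0.76 * 0.24)
rpb = 0.1945

0.1945


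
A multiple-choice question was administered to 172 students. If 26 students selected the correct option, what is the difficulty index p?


Item difficulty p = number correct / total examinees
p = 26 / 172
p = 0.1512

0.1512


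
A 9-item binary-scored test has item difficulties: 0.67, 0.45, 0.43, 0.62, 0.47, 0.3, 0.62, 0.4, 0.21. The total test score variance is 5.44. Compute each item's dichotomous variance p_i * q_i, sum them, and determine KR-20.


For each item, compute p_i * q_i:
  Item 1: 0.67 * 0.33 = 0.2211
  Item 2: 0.45 * 0.55 = 0.2475
  Item 3: 0.43 * 0.57 = 0.2451
  Item 4: 0.62 * 0.38 = 0.2356
  Item 5: 0.47 * 0.53 = 0.2491
  Item 6: 0.3 * 0.7 = 0.21
  Item 7: 0.62 * 0.38 = 0.2356
  Item 8: 0.4 * 0.6 = 0.24
  Item 9: 0.21 * 0.79 = 0.1659
Sum(p_i * q_i) = 0.2211 + 0.2475 + 0.2451 + 0.2356 + 0.2491 + 0.21 + 0.2356 + 0.24 + 0.1659 = 2.0499
KR-20 = (k/(k-1)) * (1 - Sum(p_i*q_i) / Var_total)
= (9/8) * (1 - 2.0499/5.44)
= 1.125 * 0.6232
KR-20 = 0.7011

0.7011


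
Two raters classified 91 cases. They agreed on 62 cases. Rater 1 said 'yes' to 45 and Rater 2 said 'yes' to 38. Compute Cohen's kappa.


P_o = 62/91 = 0.681319
P_e = (45*38 + 46*53) / 8281 = 0.500906
kappa = (P_o - P_e) / (1 - P_e)
kappa = (0.681319 - 0.500906) / (1 - 0.500906)
kappa = 0.3615

0.3615


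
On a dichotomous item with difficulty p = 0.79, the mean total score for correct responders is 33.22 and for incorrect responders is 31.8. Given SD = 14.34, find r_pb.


q = 1 - p = 0.21
rpb = ((M1 - M0) / SD) * sqrt(p * q)
rpb = ((33.22 - 31.8) / 14.34) * sqrt(0.79 * 0.21)
rpb = 0.0403

0.0403


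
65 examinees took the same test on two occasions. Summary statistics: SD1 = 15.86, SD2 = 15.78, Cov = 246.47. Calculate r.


r = cov(X,Y) / (SD_X * SD_Y)
r = 246.47 / (15.86 * 15.78)
r = 246.47 / 250.2708
r = 0.9848

0.9848


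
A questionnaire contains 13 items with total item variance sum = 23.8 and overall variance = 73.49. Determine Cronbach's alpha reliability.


alpha = (k/(k-1)) * (1 - sum(si^2)/s_total^2)
= (13/12) * (1 - 23.8/73.49)
alpha = 0.7325

0.7325


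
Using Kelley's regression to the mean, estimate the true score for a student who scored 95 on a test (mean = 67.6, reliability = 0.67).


T_est = rxx * X + (1 - rxx) * mean
T_est = 0.67 * 95 + 0.33 * 67.6
T_est = 63.65 + 22.308
T_est = 85.958

85.958


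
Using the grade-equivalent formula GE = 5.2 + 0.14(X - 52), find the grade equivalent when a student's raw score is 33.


raw - median = 33 - 52 = -19
slope * diff = 0.14 * -19 = -2.66
GE = 5.2 + -2.66
GE = 2.54

2.54


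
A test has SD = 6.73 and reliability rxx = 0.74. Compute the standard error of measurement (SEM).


SEM = SD * sqrt(1 - rxx)
SEM = 6.73 * sqrt(1 - 0.74)
SEM = 6.73 * sqrt(0.26) = 6.73 * 0.509902
SEM = 3.4316

3.4316


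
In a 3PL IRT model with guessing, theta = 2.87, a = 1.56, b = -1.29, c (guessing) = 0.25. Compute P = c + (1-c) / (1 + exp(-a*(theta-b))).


logit = 1.56*(2.87 - -1.29) = 6.4896
P* = 1/(1 + exp(-6.4896)) = 0.9985
P = 0.25 + (1 - 0.25) * 0.9985
P = 0.9989

0.9989


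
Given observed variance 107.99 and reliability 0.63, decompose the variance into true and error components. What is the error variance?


var_true = rxx * var_obs = 0.63 * 107.99 = 68.0337
var_error = var_obs - var_true
var_error = 107.99 - 68.0337
var_error = 39.9563

39.9563
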